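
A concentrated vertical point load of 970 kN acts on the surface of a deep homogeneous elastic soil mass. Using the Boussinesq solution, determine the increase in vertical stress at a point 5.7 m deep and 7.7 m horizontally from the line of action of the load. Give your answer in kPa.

Boussinesq vertical stress below a point load on an elastic half-space:
Δσ_z = 3P/(2πz²) · [1 + (r/z)²]^(−5/2)
r/z = 7.7/5.7 = 1.3509; [1+(r/z)²]^(−5/2) = 0.07456.
Δσ_z = 3×970/(2π×5.7²) × 0.07456 = 14.255 × 0.07456 = 1.063 kPa

Δσ_z ≈ 1.06 kPa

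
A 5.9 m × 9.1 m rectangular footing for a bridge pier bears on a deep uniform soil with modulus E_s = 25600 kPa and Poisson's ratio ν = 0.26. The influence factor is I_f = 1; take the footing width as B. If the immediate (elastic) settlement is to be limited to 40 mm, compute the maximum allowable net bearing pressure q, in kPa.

q ≈ 186 kPa

S_e = q·B·(1−ν²)/E_s · I_f  ⇒  q = S_e·E_s / (B·(1−ν²)·I_f).
q = 0.04 × 25600 / (5.9 × 0.9324 × 1) = 186.1 kPa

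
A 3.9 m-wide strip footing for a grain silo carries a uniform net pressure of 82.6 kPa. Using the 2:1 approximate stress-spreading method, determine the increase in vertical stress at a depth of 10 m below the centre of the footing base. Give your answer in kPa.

By the 2:1 method the load spreads at 1 horizontal : 2 vertical, so at depth z the loaded area has grown by z in each plan dimension:
Δσ = qB/(B+z) = 82.6×3.9/(3.9+10) = 23.176 kPa

Δσ_z ≈ 23.2 kPa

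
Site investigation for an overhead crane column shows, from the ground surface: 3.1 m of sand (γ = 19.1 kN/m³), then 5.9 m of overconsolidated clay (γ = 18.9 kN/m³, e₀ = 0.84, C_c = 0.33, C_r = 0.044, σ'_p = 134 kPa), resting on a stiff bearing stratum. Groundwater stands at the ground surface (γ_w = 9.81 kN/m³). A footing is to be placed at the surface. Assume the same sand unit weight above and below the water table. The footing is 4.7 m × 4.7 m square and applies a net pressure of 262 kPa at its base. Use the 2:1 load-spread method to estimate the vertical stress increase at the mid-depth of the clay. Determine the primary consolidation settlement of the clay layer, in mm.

S_c ≈ 39.3 mm

Mid-depth of clay below the ground surface: z = 3.1 + 5.9/2 = 6.05 m.
Total vertical stress at mid-clay: σ_v = 19.1×3.1 + 18.9×2.95 = 114.97 kPa.
Pore pressure: u = 9.81×(6.05 − 0) = 59.351 kPa.
Initial effective stress: σ'_0 = σ_v − u = 114.97 − 59.351 = 55.619 kPa.
Stress increase at mid-clay by the 2:1 spreading method:
Δσ = qBL/((B+z)(L+z)) = 262×4.7×4.7/((4.7+6.05)(4.7+6.05)) = 50.082 kPa
Final effective stress: σ'_f = 55.619 + 50.082 = 105.7 kPa.
σ'_f = 105.7 ≤ σ'_p = 134 kPa, so the clay remains overconsolidated and only the recompression index applies:
S_c = C_r·H/(1+e₀)·log₁₀(σ'_f/σ'_0) = 0.044×5.9/1.84×log₁₀(105.7/55.619)
    = 0.14109 × 0.27885 = 0.03934 m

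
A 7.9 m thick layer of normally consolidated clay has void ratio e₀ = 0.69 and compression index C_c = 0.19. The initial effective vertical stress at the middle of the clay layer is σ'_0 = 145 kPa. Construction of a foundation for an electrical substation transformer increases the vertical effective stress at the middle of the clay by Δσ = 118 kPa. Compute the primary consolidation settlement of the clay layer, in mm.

S_c ≈ 230 mm

Final effective stress: σ'_f = σ'_0 + Δσ = 145 + 118 = 263 kPa.
Normally consolidated clay, so the full stress increment lies on the virgin compression line:
S_c = C_c·H/(1+e₀)·log₁₀(σ'_f/σ'_0) = 0.19×7.9/(1+0.69)×log₁₀(263/145)
    = 0.88817 × 0.25859 = 0.2297 m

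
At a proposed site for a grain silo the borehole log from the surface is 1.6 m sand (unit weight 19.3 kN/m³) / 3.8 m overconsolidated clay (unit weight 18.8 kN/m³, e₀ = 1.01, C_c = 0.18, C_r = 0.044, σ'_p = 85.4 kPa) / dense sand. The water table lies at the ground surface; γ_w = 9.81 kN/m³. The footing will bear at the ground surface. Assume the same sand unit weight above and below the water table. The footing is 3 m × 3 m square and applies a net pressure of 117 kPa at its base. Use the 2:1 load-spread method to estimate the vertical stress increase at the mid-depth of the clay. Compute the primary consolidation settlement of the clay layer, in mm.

Mid-depth of clay below the ground surface: z = 1.6 + 3.8/2 = 3.5 m.
Total vertical stress at mid-clay: σ_v = 19.3×1.6 + 18.8×1.9 = 66.6 kPa.
Pore pressure: u = 9.81×(3.5 − 0) = 34.335 kPa.
Initial effective stress: σ'_0 = σ_v − u = 66.6 − 34.335 = 32.265 kPa.
Stress increase at mid-clay by the 2:1 spreading method:
Δσ = qBL/((B+z)(L+z)) = 117×3×3/((3+3.5)(3+3.5)) = 24.923 kPa
Final effective stress: σ'_f = 32.265 + 24.923 = 57.188 kPa.
σ'_f = 57.188 ≤ σ'_p = 85.4 kPa, so the clay remains overconsolidated and only the recompression index applies:
S_c = C_r·H/(1+e₀)·log₁₀(σ'_f/σ'_0) = 0.044×3.8/2.01×log₁₀(57.188/32.265)
    = 0.083182 × 0.24857 = 0.02068 m

S_c ≈ 20.7 mm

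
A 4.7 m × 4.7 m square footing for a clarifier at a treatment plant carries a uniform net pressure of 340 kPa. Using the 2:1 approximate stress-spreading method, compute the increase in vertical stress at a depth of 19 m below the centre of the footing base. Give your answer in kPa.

Δσ_z ≈ 13.4 kPa

By the 2:1 method the load spreads at 1 horizontal : 2 vertical, so at depth z the loaded area has grown by z in each plan dimension:
Δσ = qBL/((B+z)(L+z)) = 340×4.7×4.7/((4.7+19)(4.7+19)) = 13.371 kPa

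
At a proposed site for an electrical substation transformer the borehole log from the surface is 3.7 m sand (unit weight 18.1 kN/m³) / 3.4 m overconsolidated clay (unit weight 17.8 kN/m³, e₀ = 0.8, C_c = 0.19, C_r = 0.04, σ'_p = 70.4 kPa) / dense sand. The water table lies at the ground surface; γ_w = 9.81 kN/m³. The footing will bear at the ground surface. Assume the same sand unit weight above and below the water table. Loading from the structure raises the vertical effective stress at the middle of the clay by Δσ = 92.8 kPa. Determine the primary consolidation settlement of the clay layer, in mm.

S_c ≈ 119 mm

Mid-depth of clay below the ground surface: z = 3.7 + 3.4/2 = 5.4 m.
Total vertical stress at mid-clay: σ_v = 18.1×3.7 + 17.8×1.7 = 97.23 kPa.
Pore pressure: u = 9.81×(5.4 − 0) = 52.974 kPa.
Initial effective stress: σ'_0 = σ_v − u = 97.23 − 52.974 = 44.256 kPa.
Final effective stress: σ'_f = 44.256 + 92.8 = 137.06 kPa.
σ'_f = 137.06 > σ'_p = 70.4 kPa, so the stress path crosses the preconsolidation pressure — recompression up to σ'_p, then virgin compression beyond:
S_c = H/(1+e₀)·[C_r·log₁₀(σ'_p/σ'_0) + C_c·log₁₀(σ'_f/σ'_p)]
    = 3.4/1.8 × [0.04×log₁₀(70.4/44.256) + 0.19×log₁₀(137.06/70.4)]
    = 1.8889 × [0.008064 + 0.054974] = 0.1191 m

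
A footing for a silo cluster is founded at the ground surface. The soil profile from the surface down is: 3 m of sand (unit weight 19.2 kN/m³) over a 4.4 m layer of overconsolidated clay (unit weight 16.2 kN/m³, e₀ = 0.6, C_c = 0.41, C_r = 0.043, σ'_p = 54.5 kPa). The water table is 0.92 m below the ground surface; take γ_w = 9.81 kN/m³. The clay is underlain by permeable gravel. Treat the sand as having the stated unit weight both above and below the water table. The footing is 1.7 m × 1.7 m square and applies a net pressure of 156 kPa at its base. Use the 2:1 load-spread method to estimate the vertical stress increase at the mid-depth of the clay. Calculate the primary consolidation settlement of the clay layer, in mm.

S_c ≈ 56.1 mm

Mid-depth of clay below the ground surface: z = 3 + 4.4/2 = 5.2 m.
Total vertical stress at mid-clay: σ_v = 19.2×3 + 16.2×2.2 = 93.24 kPa.
Pore pressure: u = 9.81×(5.2 − 0.92) = 41.987 kPa.
Initial effective stress: σ'_0 = σ_v − u = 93.24 − 41.987 = 51.253 kPa.
Stress increase at mid-clay by the 2:1 spreading method:
Δσ = qBL/((B+z)(L+z)) = 156×1.7×1.7/((1.7+5.2)(1.7+5.2)) = 9.4694 kPa
Final effective stress: σ'_f = 51.253 + 9.4694 = 60.722 kPa.
σ'_f = 60.722 > σ'_p = 54.5 kPa, so the stress path crosses the preconsolidation pressure — recompression up to σ'_p, then virgin compression beyond:
S_c = H/(1+e₀)·[C_r·log₁₀(σ'_p/σ'_0) + C_c·log₁₀(σ'_f/σ'_p)]
    = 4.4/1.6 × [0.043×log₁₀(54.5/51.253) + 0.41×log₁₀(60.722/54.5)]
    = 2.75 × [0.0011471 + 0.019249] = 0.05609 m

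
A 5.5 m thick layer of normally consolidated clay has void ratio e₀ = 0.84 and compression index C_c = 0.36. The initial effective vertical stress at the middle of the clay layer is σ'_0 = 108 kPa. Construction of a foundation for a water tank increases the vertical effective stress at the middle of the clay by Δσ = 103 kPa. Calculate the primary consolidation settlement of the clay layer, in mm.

S_c ≈ 313 mm

Final effective stress: σ'_f = σ'_0 + Δσ = 108 + 103 = 211 kPa.
Normally consolidated clay, so the full stress increment lies on the virgin compression line:
S_c = C_c·H/(1+e₀)·log₁₀(σ'_f/σ'_0) = 0.36×5.5/(1+0.84)×log₁₀(211/108)
    = 1.0761 × 0.29086 = 0.313 m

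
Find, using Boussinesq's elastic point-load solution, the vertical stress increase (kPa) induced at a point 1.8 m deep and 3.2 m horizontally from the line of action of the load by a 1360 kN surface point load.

Boussinesq vertical stress below a point load on an elastic half-space:
Δσ_z = 3P/(2πz²) · [1 + (r/z)²]^(−5/2)
r/z = 3.2/1.8 = 1.7778; [1+(r/z)²]^(−5/2) = 0.028323.
Δσ_z = 3×1360/(2π×1.8²) × 0.028323 = 200.42 × 0.028323 = 5.676 kPa

Δσ_z ≈ 5.68 kPa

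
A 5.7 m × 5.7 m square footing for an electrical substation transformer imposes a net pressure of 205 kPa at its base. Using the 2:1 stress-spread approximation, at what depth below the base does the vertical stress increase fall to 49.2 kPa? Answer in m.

2:1 spreading — at depth z the loaded area has grown by z in each plan dimension:
qB²/(B+z)² = Δσ_z ⇒ z = B(√(q/Δσ_z) − 1) = 5.7×(√(205/49.2) − 1) = 5.935 m

z ≈ 5.94 m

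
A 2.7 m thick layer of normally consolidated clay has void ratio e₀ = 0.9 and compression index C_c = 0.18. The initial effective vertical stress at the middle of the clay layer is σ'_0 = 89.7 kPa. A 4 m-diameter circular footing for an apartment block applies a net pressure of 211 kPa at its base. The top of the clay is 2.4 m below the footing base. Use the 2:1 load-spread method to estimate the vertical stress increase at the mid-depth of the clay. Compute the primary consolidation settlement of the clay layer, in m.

S_c ≈ 0.054 m

Mid-depth of clay below the footing base: z = 2.4 + 2.7/2 = 3.75 m.
Stress increase at mid-clay by the 2:1 spreading method:
Δσ ≈ qD²/(D+z)² = 211×4²/(4+3.75)² = 56.208 kPa
Final effective stress: σ'_f = σ'_0 + Δσ = 89.7 + 56.208 = 145.91 kPa.
Normally consolidated clay, so the full stress increment lies on the virgin compression line:
S_c = C_c·H/(1+e₀)·log₁₀(σ'_f/σ'_0) = 0.18×2.7/(1+0.9)×log₁₀(145.91/89.7)
    = 0.25579 × 0.21129 = 0.05405 m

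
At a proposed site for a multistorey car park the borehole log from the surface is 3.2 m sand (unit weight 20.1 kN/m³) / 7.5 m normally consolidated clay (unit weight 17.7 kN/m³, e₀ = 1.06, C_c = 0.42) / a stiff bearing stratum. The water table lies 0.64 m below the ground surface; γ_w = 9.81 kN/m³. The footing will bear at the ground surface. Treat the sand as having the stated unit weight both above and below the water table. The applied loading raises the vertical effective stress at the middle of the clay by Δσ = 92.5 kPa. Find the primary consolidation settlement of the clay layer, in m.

Mid-depth of clay below the ground surface: z = 3.2 + 7.5/2 = 6.95 m.
Total vertical stress at mid-clay: σ_v = 20.1×3.2 + 17.7×3.75 = 130.69 kPa.
Pore pressure: u = 9.81×(6.95 − 0.64) = 61.901 kPa.
Initial effective stress: σ'_0 = σ_v − u = 130.69 − 61.901 = 68.789 kPa.
Final effective stress: σ'_f = σ'_0 + Δσ = 68.789 + 92.5 = 161.29 kPa.
Normally consolidated clay, so the full stress increment lies on the virgin compression line:
S_c = C_c·H/(1+e₀)·log₁₀(σ'_f/σ'_0) = 0.42×7.5/(1+1.06)×log₁₀(161.29/68.789)
    = 1.5291 × 0.37009 = 0.5659 m

S_c ≈ 0.566 m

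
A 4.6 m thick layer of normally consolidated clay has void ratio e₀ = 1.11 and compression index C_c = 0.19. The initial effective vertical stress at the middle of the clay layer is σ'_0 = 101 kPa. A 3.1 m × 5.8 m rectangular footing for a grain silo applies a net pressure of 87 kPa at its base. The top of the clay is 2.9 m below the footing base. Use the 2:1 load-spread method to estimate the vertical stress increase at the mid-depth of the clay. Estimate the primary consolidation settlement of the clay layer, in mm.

S_c ≈ 28.2 mm

Mid-depth of clay below the footing base: z = 2.9 + 4.6/2 = 5.2 m.
Stress increase at mid-clay by the 2:1 spreading method:
Δσ = qBL/((B+z)(L+z)) = 87×3.1×5.8/((3.1+5.2)(5.8+5.2)) = 17.133 kPa
Final effective stress: σ'_f = σ'_0 + Δσ = 101 + 17.133 = 118.13 kPa.
Normally consolidated clay, so the full stress increment lies on the virgin compression line:
S_c = C_c·H/(1+e₀)·log₁₀(σ'_f/σ'_0) = 0.19×4.6/(1+1.11)×log₁₀(118.13/101)
    = 0.41422 × 0.068039 = 0.02818 m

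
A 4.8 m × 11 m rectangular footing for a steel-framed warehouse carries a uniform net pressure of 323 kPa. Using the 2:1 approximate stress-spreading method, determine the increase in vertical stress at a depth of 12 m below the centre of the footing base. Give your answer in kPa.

Δσ_z ≈ 44.1 kPa

By the 2:1 method the load spreads at 1 horizontal : 2 vertical, so at depth z the loaded area has grown by z in each plan dimension:
Δσ = qBL/((B+z)(L+z)) = 323×4.8×11/((4.8+12)(11+12)) = 44.137 kPa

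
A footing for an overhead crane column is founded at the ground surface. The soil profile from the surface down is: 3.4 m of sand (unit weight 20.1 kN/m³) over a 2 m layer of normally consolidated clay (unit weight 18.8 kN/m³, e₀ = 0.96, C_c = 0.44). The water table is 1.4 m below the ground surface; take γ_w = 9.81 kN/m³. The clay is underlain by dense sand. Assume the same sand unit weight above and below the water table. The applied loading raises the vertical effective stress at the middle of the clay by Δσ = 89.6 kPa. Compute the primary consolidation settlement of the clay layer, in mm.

Mid-depth of clay below the ground surface: z = 3.4 + 2/2 = 4.4 m.
Total vertical stress at mid-clay: σ_v = 20.1×3.4 + 18.8×1 = 87.14 kPa.
Pore pressure: u = 9.81×(4.4 − 1.4) = 29.43 kPa.
Initial effective stress: σ'_0 = σ_v − u = 87.14 − 29.43 = 57.71 kPa.
Final effective stress: σ'_f = σ'_0 + Δσ = 57.71 + 89.6 = 147.31 kPa.
Normally consolidated clay, so the full stress increment lies on the virgin compression line:
S_c = C_c·H/(1+e₀)·log₁₀(σ'_f/σ'_0) = 0.44×2/(1+0.96)×log₁₀(147.31/57.71)
    = 0.44898 × 0.40698 = 0.1827 m

S_c ≈ 183 mm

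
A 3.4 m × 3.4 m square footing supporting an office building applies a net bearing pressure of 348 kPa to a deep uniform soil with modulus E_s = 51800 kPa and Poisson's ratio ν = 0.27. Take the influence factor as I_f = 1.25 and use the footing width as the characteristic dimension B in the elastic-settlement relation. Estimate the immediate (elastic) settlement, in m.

Immediate (elastic) settlement: S_e = q·B·(1−ν²)/E_s · I_f.
S_e = 348 × 3.4 × (1 − 0.27²) / 51800 × 1.25
    = 348 × 3.4 × 0.9271 / 51800 × 1.25
    = 0.02647 m

S_e ≈ 0.0265 m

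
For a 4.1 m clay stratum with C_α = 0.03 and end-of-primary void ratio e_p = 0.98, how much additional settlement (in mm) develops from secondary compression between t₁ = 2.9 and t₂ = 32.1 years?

Secondary compression: S_s = C_α·H/(1+e_p)·log₁₀(t₂/t₁)
S_s = 0.03×4.1/(1+0.98)×log₁₀(32.1/2.9)
    = 0.06212 × 1.044 = 0.06486 m

S_s ≈ 64.9 mm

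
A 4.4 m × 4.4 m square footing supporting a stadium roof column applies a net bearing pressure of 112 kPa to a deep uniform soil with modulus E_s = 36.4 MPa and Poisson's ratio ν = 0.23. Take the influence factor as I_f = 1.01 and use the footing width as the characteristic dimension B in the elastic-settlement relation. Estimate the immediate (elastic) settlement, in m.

S_e ≈ 0.013 m

Immediate (elastic) settlement: S_e = q·B·(1−ν²)/E_s · I_f.
E_s = 36.4 MPa = 36400 kPa.
S_e = 112 × 4.4 × (1 − 0.23²) / 36400 × 1.01
    = 112 × 4.4 × 0.9471 / 36400 × 1.01
    = 0.01295 m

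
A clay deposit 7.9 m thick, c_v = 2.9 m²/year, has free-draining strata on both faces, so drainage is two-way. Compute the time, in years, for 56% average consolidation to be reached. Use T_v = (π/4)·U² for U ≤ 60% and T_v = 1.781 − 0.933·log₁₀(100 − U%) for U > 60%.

Drainage path length: H_d = H/2 = 3.95 m (double drainage).
U ≤ 60%: T_v = (π/4)·U² = (π/4)×0.56² = 0.2463.
t = T_v·H_d²/c_v = 0.2463×3.95²/2.9 = 1.325 years.

t ≈ 1.33 years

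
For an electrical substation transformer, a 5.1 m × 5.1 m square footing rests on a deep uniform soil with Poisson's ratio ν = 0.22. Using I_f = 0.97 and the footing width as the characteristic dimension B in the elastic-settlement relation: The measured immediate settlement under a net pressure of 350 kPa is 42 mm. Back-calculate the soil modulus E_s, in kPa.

E_s ≈ 39200 kPa

S_e = q·B·(1−ν²)/E_s · I_f  ⇒  E_s = q·B·(1−ν²)·I_f / S_e.
E_s = 350 × 5.1 × 0.9516 × 0.97 / 0.042 = 39230 kPa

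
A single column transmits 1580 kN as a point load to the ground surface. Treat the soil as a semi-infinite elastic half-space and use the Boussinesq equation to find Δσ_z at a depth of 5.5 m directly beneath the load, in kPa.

Boussinesq vertical stress below a point load on an elastic half-space:
Δσ_z = 3P/(2πz²) · [1 + (r/z)²]^(−5/2)
r/z = 0/5.5 = 0; [1+(r/z)²]^(−5/2) = 1.
Δσ_z = 3×1580/(2π×5.5²) × 1 = 24.939 × 1 = 24.94 kPa

Δσ_z ≈ 24.9 kPa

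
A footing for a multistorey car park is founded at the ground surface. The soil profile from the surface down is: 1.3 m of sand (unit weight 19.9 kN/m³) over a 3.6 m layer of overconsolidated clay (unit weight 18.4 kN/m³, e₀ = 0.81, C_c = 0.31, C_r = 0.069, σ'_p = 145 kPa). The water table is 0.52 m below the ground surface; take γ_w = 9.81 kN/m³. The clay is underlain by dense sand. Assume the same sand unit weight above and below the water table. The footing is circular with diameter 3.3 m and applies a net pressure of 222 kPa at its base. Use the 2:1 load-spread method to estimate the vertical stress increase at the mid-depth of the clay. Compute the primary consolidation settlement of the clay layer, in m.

S_c ≈ 0.0603 m

Mid-depth of clay below the ground surface: z = 1.3 + 3.6/2 = 3.1 m.
Total vertical stress at mid-clay: σ_v = 19.9×1.3 + 18.4×1.8 = 58.99 kPa.
Pore pressure: u = 9.81×(3.1 − 0.52) = 25.31 kPa.
Initial effective stress: σ'_0 = σ_v − u = 58.99 − 25.31 = 33.68 kPa.
Stress increase at mid-clay by the 2:1 spreading method:
Δσ ≈ qD²/(D+z)² = 222×3.3²/(3.3+3.1)² = 59.023 kPa
Final effective stress: σ'_f = 33.68 + 59.023 = 92.703 kPa.
σ'_f = 92.703 ≤ σ'_p = 145 kPa, so the clay remains overconsolidated and only the recompression index applies:
S_c = C_r·H/(1+e₀)·log₁₀(σ'_f/σ'_0) = 0.069×3.6/1.81×log₁₀(92.703/33.68)
    = 0.13724 × 0.43972 = 0.06035 m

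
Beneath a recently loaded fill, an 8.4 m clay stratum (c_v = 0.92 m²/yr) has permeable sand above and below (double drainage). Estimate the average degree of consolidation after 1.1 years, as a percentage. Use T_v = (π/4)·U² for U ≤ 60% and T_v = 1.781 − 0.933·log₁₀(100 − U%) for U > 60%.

Drainage path length: H_d = H/2 = 4.2 m (double drainage).
T_v = c_v·t/H_d² = 0.92×1.1/4.2² = 0.05737.
T_v = 0.05737 corresponds to the U ≤ 60% branch:
U = √(4T_v/π) = 0.2703

U ≈ 27 %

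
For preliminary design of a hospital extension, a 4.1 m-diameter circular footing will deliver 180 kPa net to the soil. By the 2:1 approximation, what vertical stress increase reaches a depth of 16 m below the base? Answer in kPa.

Δσ_z ≈ 7.49 kPa

By the 2:1 method the load spreads at 1 horizontal : 2 vertical, so at depth z the loaded area has grown by z in each plan dimension:
Δσ ≈ qD²/(D+z)² = 180×4.1²/(4.1+16)² = 7.4894 kPa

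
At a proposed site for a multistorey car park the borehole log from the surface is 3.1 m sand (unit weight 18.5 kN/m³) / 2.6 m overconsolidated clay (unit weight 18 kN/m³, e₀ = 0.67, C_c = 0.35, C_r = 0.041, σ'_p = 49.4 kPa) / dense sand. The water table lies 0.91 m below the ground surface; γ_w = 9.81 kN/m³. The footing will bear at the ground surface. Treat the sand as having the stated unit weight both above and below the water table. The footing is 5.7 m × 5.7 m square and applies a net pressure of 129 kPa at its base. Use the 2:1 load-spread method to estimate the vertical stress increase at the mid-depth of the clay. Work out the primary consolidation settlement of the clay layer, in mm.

S_c ≈ 137 mm

Mid-depth of clay below the ground surface: z = 3.1 + 2.6/2 = 4.4 m.
Total vertical stress at mid-clay: σ_v = 18.5×3.1 + 18×1.3 = 80.75 kPa.
Pore pressure: u = 9.81×(4.4 − 0.91) = 34.237 kPa.
Initial effective stress: σ'_0 = σ_v − u = 80.75 − 34.237 = 46.513 kPa.
Stress increase at mid-clay by the 2:1 spreading method:
Δσ = qBL/((B+z)(L+z)) = 129×5.7×5.7/((5.7+4.4)(5.7+4.4)) = 41.086 kPa
Final effective stress: σ'_f = 46.513 + 41.086 = 87.599 kPa.
σ'_f = 87.599 > σ'_p = 49.4 kPa, so the stress path crosses the preconsolidation pressure — recompression up to σ'_p, then virgin compression beyond:
S_c = H/(1+e₀)·[C_r·log₁₀(σ'_p/σ'_0) + C_c·log₁₀(σ'_f/σ'_p)]
    = 2.6/1.67 × [0.041×log₁₀(49.4/46.513) + 0.35×log₁₀(87.599/49.4)]
    = 1.5569 × [0.0010723 + 0.08707] = 0.1372 m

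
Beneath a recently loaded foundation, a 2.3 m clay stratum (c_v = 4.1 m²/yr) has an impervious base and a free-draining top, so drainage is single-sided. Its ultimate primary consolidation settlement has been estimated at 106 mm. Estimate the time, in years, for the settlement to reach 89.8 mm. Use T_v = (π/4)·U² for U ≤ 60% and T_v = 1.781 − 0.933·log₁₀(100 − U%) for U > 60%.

t ≈ 0.872 years

Drainage path length: H_d = H = 2.3 m (single drainage).
U = S(t)/S_ult = 89.8/106 = 0.8472.
U > 60%: T_v = 1.781 − 0.933·log₁₀(100 − 84.717) = 0.67613.
t = T_v·H_d²/c_v = 0.67613×2.3²/4.1 = 0.8724 years.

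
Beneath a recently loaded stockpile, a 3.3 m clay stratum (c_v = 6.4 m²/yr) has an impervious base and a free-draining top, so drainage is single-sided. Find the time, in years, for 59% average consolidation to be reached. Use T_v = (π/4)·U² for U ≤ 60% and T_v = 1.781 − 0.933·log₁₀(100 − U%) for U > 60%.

t ≈ 0.465 years

Drainage path length: H_d = H = 3.3 m (single drainage).
U ≤ 60%: T_v = (π/4)·U² = (π/4)×0.59² = 0.2734.
t = T_v·H_d²/c_v = 0.2734×3.3²/6.4 = 0.4652 years.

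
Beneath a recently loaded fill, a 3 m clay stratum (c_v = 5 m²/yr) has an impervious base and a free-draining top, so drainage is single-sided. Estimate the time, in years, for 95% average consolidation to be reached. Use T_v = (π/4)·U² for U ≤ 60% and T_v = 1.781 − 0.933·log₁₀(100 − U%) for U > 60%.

t ≈ 2.03 years

Drainage path length: H_d = H = 3 m (single drainage).
U > 60%: T_v = 1.781 − 0.933·log₁₀(100 − 95) = 1.1289.
t = T_v·H_d²/c_v = 1.1289×3²/5 = 2.032 years.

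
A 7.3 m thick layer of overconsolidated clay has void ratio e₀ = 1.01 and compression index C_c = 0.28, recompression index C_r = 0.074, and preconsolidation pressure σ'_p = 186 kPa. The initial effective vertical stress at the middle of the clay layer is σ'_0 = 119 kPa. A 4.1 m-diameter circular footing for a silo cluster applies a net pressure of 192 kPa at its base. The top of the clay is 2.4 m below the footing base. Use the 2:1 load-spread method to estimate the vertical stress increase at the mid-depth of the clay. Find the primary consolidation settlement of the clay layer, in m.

Mid-depth of clay below the footing base: z = 2.4 + 7.3/2 = 6.05 m.
Stress increase at mid-clay by the 2:1 spreading method:
Δσ ≈ qD²/(D+z)² = 192×4.1²/(4.1+6.05)² = 31.328 kPa
Final effective stress: σ'_f = 119 + 31.328 = 150.33 kPa.
σ'_f = 150.33 ≤ σ'_p = 186 kPa, so the clay remains overconsolidated and only the recompression index applies:
S_c = C_r·H/(1+e₀)·log₁₀(σ'_f/σ'_0) = 0.074×7.3/2.01×log₁₀(150.33/119)
    = 0.26875 × 0.1015 = 0.02728 m

S_c ≈ 0.0273 m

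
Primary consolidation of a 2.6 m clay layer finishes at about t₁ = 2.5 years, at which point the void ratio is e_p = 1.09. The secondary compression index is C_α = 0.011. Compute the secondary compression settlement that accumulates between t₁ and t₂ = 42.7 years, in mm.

S_s ≈ 16.9 mm

Secondary compression: S_s = C_α·H/(1+e_p)·log₁₀(t₂/t₁)
S_s = 0.011×2.6/(1+1.09)×log₁₀(42.7/2.5)
    = 0.01368 × 1.232 = 0.01687 m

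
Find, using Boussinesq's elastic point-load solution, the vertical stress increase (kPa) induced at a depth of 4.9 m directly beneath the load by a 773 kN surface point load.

Δσ_z ≈ 15.4 kPa

Boussinesq vertical stress below a point load on an elastic half-space:
Δσ_z = 3P/(2πz²) · [1 + (r/z)²]^(−5/2)
r/z = 0/4.9 = 0; [1+(r/z)²]^(−5/2) = 1.
Δσ_z = 3×773/(2π×4.9²) × 1 = 15.372 × 1 = 15.37 kPa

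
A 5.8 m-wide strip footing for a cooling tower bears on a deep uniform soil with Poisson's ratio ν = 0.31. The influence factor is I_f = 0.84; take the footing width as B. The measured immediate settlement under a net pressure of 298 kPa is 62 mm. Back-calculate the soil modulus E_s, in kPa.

E_s ≈ 21200 kPa

S_e = q·B·(1−ν²)/E_s · I_f  ⇒  E_s = q·B·(1−ν²)·I_f / S_e.
E_s = 298 × 5.8 × 0.9039 × 0.84 / 0.062 = 21170 kPa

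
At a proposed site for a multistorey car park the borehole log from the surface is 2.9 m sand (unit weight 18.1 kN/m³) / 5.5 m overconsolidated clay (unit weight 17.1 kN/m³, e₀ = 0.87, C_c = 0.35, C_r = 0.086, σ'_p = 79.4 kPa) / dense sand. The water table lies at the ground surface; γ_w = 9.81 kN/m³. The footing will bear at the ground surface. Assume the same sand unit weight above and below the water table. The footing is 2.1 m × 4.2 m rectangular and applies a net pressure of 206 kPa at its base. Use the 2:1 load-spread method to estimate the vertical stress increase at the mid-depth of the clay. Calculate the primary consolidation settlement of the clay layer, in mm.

Mid-depth of clay below the ground surface: z = 2.9 + 5.5/2 = 5.65 m.
Total vertical stress at mid-clay: σ_v = 18.1×2.9 + 17.1×2.75 = 99.515 kPa.
Pore pressure: u = 9.81×(5.65 − 0) = 55.427 kPa.
Initial effective stress: σ'_0 = σ_v − u = 99.515 − 55.427 = 44.088 kPa.
Stress increase at mid-clay by the 2:1 spreading method:
Δσ = qBL/((B+z)(L+z)) = 206×2.1×4.2/((2.1+5.65)(4.2+5.65)) = 23.801 kPa
Final effective stress: σ'_f = 44.088 + 23.801 = 67.889 kPa.
σ'_f = 67.889 ≤ σ'_p = 79.4 kPa, so the clay remains overconsolidated and only the recompression index applies:
S_c = C_r·H/(1+e₀)·log₁₀(σ'_f/σ'_0) = 0.086×5.5/1.87×log₁₀(67.889/44.088)
    = 0.25294 × 0.18748 = 0.04742 m

S_c ≈ 47.4 mm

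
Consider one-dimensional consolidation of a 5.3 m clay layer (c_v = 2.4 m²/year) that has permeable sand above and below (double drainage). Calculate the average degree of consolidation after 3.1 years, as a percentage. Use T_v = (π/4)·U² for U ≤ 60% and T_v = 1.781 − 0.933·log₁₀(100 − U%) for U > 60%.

Drainage path length: H_d = H/2 = 2.65 m (double drainage).
T_v = c_v·t/H_d² = 2.4×3.1/2.65² = 1.0595.
T_v = 1.0595 corresponds to the U > 60% branch:
U = 1 − 10^((1.781 − T_v)/0.933)/100 = 0.9407

U ≈ 94.1 %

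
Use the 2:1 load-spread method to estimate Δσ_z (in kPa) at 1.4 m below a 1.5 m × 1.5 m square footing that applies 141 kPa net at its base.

By the 2:1 method the load spreads at 1 horizontal : 2 vertical, so at depth z the loaded area has grown by z in each plan dimension:
Δσ = qBL/((B+z)(L+z)) = 141×1.5×1.5/((1.5+1.4)(1.5+1.4)) = 37.723 kPa

Δσ_z ≈ 37.7 kPa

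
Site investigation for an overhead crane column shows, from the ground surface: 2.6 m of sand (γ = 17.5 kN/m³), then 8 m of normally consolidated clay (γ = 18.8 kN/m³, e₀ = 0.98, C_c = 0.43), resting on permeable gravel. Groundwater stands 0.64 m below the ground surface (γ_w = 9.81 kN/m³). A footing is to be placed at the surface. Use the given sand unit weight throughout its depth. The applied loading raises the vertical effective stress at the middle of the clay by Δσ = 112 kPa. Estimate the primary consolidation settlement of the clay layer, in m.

S_c ≈ 0.777 m

Mid-depth of clay below the ground surface: z = 2.6 + 8/2 = 6.6 m.
Total vertical stress at mid-clay: σ_v = 17.5×2.6 + 18.8×4 = 120.7 kPa.
Pore pressure: u = 9.81×(6.6 − 0.64) = 58.468 kPa.
Initial effective stress: σ'_0 = σ_v − u = 120.7 − 58.468 = 62.232 kPa.
Final effective stress: σ'_f = σ'_0 + Δσ = 62.232 + 112 = 174.23 kPa.
Normally consolidated clay, so the full stress increment lies on the virgin compression line:
S_c = C_c·H/(1+e₀)·log₁₀(σ'_f/σ'_0) = 0.43×8/(1+0.98)×log₁₀(174.23/62.232)
    = 1.7374 × 0.44711 = 0.7768 m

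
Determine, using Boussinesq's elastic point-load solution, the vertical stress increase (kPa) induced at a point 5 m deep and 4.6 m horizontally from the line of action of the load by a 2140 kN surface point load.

Δσ_z ≈ 8.82 kPa

Boussinesq vertical stress below a point load on an elastic half-space:
Δσ_z = 3P/(2πz²) · [1 + (r/z)²]^(−5/2)
r/z = 4.6/5 = 0.92; [1+(r/z)²]^(−5/2) = 0.21587.
Δσ_z = 3×2140/(2π×5²) × 0.21587 = 40.871 × 0.21587 = 8.823 kPa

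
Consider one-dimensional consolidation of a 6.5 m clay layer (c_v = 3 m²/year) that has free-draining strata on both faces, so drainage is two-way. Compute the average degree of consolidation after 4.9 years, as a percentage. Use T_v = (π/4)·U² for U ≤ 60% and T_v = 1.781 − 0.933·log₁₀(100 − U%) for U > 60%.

U ≈ 97.4 %

Drainage path length: H_d = H/2 = 3.25 m (double drainage).
T_v = c_v·t/H_d² = 3×4.9/3.25² = 1.3917.
T_v = 1.3917 corresponds to the U > 60% branch:
U = 1 − 10^((1.781 − T_v)/0.933)/100 = 0.9739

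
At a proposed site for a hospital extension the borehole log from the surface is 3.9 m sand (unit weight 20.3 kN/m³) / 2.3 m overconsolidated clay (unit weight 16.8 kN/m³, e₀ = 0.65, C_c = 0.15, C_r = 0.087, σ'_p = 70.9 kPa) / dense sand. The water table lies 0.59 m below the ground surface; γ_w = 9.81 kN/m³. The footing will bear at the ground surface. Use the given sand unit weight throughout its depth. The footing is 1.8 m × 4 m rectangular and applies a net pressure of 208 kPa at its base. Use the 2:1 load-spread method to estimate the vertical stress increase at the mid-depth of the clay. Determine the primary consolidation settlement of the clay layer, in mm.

S_c ≈ 23.3 mm

Mid-depth of clay below the ground surface: z = 3.9 + 2.3/2 = 5.05 m.
Total vertical stress at mid-clay: σ_v = 20.3×3.9 + 16.8×1.15 = 98.49 kPa.
Pore pressure: u = 9.81×(5.05 − 0.59) = 43.753 kPa.
Initial effective stress: σ'_0 = σ_v − u = 98.49 − 43.753 = 54.737 kPa.
Stress increase at mid-clay by the 2:1 spreading method:
Δσ = qBL/((B+z)(L+z)) = 208×1.8×4/((1.8+5.05)(4+5.05)) = 24.158 kPa
Final effective stress: σ'_f = 54.737 + 24.158 = 78.895 kPa.
σ'_f = 78.895 > σ'_p = 70.9 kPa, so the stress path crosses the preconsolidation pressure — recompression up to σ'_p, then virgin compression beyond:
S_c = H/(1+e₀)·[C_r·log₁₀(σ'_p/σ'_0) + C_c·log₁₀(σ'_f/σ'_p)]
    = 2.3/1.65 × [0.087×log₁₀(70.9/54.737) + 0.15×log₁₀(78.895/70.9)]
    = 1.3939 × [0.0097758 + 0.0069605] = 0.02333 m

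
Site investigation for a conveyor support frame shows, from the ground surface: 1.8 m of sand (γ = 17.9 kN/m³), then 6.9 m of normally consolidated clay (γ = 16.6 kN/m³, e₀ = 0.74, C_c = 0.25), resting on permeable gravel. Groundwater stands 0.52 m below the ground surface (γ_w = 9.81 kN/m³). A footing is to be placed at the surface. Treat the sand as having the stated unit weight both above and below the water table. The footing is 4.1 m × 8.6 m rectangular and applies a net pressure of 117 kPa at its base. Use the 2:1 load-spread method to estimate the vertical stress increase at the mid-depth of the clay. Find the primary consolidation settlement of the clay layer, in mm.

Mid-depth of clay below the ground surface: z = 1.8 + 6.9/2 = 5.25 m.
Total vertical stress at mid-clay: σ_v = 17.9×1.8 + 16.6×3.45 = 89.49 kPa.
Pore pressure: u = 9.81×(5.25 − 0.52) = 46.401 kPa.
Initial effective stress: σ'_0 = σ_v − u = 89.49 − 46.401 = 43.089 kPa.
Stress increase at mid-clay by the 2:1 spreading method:
Δσ = qBL/((B+z)(L+z)) = 117×4.1×8.6/((4.1+5.25)(8.6+5.25)) = 31.857 kPa
Final effective stress: σ'_f = σ'_0 + Δσ = 43.089 + 31.857 = 74.946 kPa.
Normally consolidated clay, so the full stress increment lies on the virgin compression line:
S_c = C_c·H/(1+e₀)·log₁₀(σ'_f/σ'_0) = 0.25×6.9/(1+0.74)×log₁₀(74.946/43.089)
    = 0.99138 × 0.24038 = 0.2383 m

S_c ≈ 238 mm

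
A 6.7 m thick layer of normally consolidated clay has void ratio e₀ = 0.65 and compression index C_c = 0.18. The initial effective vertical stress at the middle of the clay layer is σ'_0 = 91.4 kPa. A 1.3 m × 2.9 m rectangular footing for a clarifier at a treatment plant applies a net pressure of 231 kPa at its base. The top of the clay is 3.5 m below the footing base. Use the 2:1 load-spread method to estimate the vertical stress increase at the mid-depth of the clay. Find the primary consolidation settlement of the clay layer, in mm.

Mid-depth of clay below the footing base: z = 3.5 + 6.7/2 = 6.85 m.
Stress increase at mid-clay by the 2:1 spreading method:
Δσ = qBL/((B+z)(L+z)) = 231×1.3×2.9/((1.3+6.85)(2.9+6.85)) = 10.96 kPa
Final effective stress: σ'_f = σ'_0 + Δσ = 91.4 + 10.96 = 102.36 kPa.
Normally consolidated clay, so the full stress increment lies on the virgin compression line:
S_c = C_c·H/(1+e₀)·log₁₀(σ'_f/σ'_0) = 0.18×6.7/(1+0.65)×log₁₀(102.36/91.4)
    = 0.73091 × 0.049184 = 0.03595 m

S_c ≈ 35.9 mm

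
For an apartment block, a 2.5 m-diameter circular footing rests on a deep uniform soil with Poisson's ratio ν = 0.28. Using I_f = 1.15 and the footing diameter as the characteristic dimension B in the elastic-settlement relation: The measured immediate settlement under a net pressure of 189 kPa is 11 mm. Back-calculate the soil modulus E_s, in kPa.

E_s ≈ 45500 kPa

S_e = q·B·(1−ν²)/E_s · I_f  ⇒  E_s = q·B·(1−ν²)·I_f / S_e.
E_s = 189 × 2.5 × 0.9216 × 1.15 / 0.011 = 45520 kPa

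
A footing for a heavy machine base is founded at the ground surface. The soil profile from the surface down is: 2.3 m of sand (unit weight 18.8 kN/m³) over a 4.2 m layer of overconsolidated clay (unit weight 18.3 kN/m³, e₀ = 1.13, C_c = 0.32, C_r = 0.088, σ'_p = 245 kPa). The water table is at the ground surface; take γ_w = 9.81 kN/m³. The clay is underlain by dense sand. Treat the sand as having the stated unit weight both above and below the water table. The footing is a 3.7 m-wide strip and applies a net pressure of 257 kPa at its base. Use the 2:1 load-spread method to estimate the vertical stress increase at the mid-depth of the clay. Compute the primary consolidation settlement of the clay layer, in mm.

Mid-depth of clay below the ground surface: z = 2.3 + 4.2/2 = 4.4 m.
Total vertical stress at mid-clay: σ_v = 18.8×2.3 + 18.3×2.1 = 81.67 kPa.
Pore pressure: u = 9.81×(4.4 − 0) = 43.164 kPa.
Initial effective stress: σ'_0 = σ_v − u = 81.67 − 43.164 = 38.506 kPa.
Stress increase at mid-clay by the 2:1 spreading method:
Δσ = qB/(B+z) = 257×3.7/(3.7+4.4) = 117.4 kPa
Final effective stress: σ'_f = 38.506 + 117.4 = 155.91 kPa.
σ'_f = 155.91 ≤ σ'_p = 245 kPa, so the clay remains overconsolidated and only the recompression index applies:
S_c = C_r·H/(1+e₀)·log₁₀(σ'_f/σ'_0) = 0.088×4.2/2.13×log₁₀(155.91/38.506)
    = 0.17352 × 0.60735 = 0.1054 m

S_c ≈ 105 mm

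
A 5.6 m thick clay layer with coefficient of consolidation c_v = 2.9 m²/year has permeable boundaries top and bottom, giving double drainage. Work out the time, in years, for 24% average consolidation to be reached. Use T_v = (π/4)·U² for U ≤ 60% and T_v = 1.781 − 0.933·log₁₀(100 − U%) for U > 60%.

Drainage path length: H_d = H/2 = 2.8 m (double drainage).
U ≤ 60%: T_v = (π/4)·U² = (π/4)×0.24² = 0.045239.
t = T_v·H_d²/c_v = 0.045239×2.8²/2.9 = 0.1223 years.

t ≈ 0.122 years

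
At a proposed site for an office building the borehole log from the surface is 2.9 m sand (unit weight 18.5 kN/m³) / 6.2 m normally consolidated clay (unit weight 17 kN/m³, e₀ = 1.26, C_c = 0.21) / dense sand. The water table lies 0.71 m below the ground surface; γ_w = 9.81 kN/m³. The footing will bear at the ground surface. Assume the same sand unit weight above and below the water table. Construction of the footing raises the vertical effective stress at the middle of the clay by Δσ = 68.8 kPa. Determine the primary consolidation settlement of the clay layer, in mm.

Mid-depth of clay below the ground surface: z = 2.9 + 6.2/2 = 6 m.
Total vertical stress at mid-clay: σ_v = 18.5×2.9 + 17×3.1 = 106.35 kPa.
Pore pressure: u = 9.81×(6 − 0.71) = 51.895 kPa.
Initial effective stress: σ'_0 = σ_v − u = 106.35 − 51.895 = 54.455 kPa.
Final effective stress: σ'_f = σ'_0 + Δσ = 54.455 + 68.8 = 123.25 kPa.
Normally consolidated clay, so the full stress increment lies on the virgin compression line:
S_c = C_c·H/(1+e₀)·log₁₀(σ'_f/σ'_0) = 0.21×6.2/(1+1.26)×log₁₀(123.25/54.455)
    = 0.57611 × 0.35475 = 0.2044 m

S_c ≈ 204 mm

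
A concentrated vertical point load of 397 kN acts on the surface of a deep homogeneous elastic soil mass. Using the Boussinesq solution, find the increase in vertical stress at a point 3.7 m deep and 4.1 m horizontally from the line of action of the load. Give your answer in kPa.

Δσ_z ≈ 1.87 kPa

Boussinesq vertical stress below a point load on an elastic half-space:
Δσ_z = 3P/(2πz²) · [1 + (r/z)²]^(−5/2)
r/z = 4.1/3.7 = 1.1081; [1+(r/z)²]^(−5/2) = 0.13498.
Δσ_z = 3×397/(2π×3.7²) × 0.13498 = 13.846 × 0.13498 = 1.869 kPa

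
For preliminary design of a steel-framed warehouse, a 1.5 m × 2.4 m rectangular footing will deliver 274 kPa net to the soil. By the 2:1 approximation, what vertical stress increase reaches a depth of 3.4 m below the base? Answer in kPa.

Δσ_z ≈ 34.7 kPa

By the 2:1 method the load spreads at 1 horizontal : 2 vertical, so at depth z the loaded area has grown by z in each plan dimension:
Δσ = qBL/((B+z)(L+z)) = 274×1.5×2.4/((1.5+3.4)(2.4+3.4)) = 34.708 kPa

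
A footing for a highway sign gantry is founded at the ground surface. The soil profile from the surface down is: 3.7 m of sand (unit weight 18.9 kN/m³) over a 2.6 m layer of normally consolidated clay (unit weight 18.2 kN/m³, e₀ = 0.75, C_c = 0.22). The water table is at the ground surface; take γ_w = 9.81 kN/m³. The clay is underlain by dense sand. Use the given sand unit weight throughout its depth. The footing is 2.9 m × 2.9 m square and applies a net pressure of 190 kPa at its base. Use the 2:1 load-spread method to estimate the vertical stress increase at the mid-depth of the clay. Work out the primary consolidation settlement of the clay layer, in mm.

Mid-depth of clay below the ground surface: z = 3.7 + 2.6/2 = 5 m.
Total vertical stress at mid-clay: σ_v = 18.9×3.7 + 18.2×1.3 = 93.59 kPa.
Pore pressure: u = 9.81×(5 − 0) = 49.05 kPa.
Initial effective stress: σ'_0 = σ_v − u = 93.59 − 49.05 = 44.54 kPa.
Stress increase at mid-clay by the 2:1 spreading method:
Δσ = qBL/((B+z)(L+z)) = 190×2.9×2.9/((2.9+5)(2.9+5)) = 25.603 kPa
Final effective stress: σ'_f = σ'_0 + Δσ = 44.54 + 25.603 = 70.143 kPa.
Normally consolidated clay, so the full stress increment lies on the virgin compression line:
S_c = C_c·H/(1+e₀)·log₁₀(σ'_f/σ'_0) = 0.22×2.6/(1+0.75)×log₁₀(70.143/44.54)
    = 0.32686 × 0.19723 = 0.06447 m

S_c ≈ 64.5 mm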